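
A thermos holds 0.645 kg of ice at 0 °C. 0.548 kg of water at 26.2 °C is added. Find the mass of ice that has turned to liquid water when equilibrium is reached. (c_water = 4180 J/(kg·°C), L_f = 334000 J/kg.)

Water can give up m c ΔT = 0.548×4180×26.2 = 60015 J before reaching 0 °C.
Melting all 0.645 kg of ice would need 0.645×334000 = 215430 J.
60015 J < 215430 J, so only part of the ice melts and the system sits at 0 °C.
m_melted×334000 = 60015  ⇒  m_melted ≈ 0.1797 kg.

m_melted ≈ 0.18 kg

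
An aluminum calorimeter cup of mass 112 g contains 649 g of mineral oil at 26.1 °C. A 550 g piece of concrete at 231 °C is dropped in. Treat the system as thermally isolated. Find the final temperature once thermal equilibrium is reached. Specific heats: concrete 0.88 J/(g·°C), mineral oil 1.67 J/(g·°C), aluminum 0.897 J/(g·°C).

T_f ≈ 85.5 °C

Taking heat into each body as positive, Σ m c ΔT = 0:
550×0.88×(T − 231) + 649×1.67×(T − 26.1) + 112×0.897×(T − 26.1) = 0
1668.3 T = 142714
T = 142714 / 1668.3 = 85.5 °C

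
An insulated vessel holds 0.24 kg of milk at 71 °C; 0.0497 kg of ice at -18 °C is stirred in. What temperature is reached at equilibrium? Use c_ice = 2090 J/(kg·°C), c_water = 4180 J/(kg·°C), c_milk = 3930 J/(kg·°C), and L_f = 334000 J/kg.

T_f ≈ 42.1 °C

Taking heat into each body as positive, Σ m c ΔT = 0:
ice -18→0 °C: 0.0497·2090·18 = 1869.7
  melt ice: 0.0497·334000 = 16600
  meltwater 0→T: 0.0497·4180·T = 207.75 T
  milk: 943.2(T − 71)
1150.9 T = 66967 − 18470 = 48498
T ≈ 42.14 °C (positive, so assuming full melt was valid).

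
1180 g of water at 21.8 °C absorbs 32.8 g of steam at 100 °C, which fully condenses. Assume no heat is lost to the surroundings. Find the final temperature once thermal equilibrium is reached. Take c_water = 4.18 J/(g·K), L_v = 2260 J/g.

T_f ≈ 38.5 °C

Heat gained plus heat lost sum to zero:
latent heat released on condensation: 32.8·2260 = 74128; condensed water 100 °C→T: 137.1(T − 100); original water: 4932.4(T − 21.8)
5069.5 T = 74128 + 13710 + 107526 = 195365
T ≈ 38.54 °C, under the boiling point, so the assumption holds.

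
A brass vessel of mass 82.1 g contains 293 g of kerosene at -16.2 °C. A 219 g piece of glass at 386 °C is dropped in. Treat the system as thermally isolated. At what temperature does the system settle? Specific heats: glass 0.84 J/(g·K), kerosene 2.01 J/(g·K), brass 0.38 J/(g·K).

Net heat exchanged in the isolated system is zero:
219×0.84×(T − 386) + 293×2.01×(T − (-16.2)) + 82.1×0.38×(T − (-16.2)) = 0
183.96(T − 386) + 588.93(T − (-16.2)) + 31.2(T − (-16.2)) = 0
804.09 T = 60962
T = 60962 / 804.09 = 75.8 °C

T_f ≈ 75.8 °C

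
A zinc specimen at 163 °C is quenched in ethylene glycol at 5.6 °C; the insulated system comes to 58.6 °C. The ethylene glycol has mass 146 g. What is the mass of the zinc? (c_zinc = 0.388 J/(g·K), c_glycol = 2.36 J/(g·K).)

m ≈ 451 g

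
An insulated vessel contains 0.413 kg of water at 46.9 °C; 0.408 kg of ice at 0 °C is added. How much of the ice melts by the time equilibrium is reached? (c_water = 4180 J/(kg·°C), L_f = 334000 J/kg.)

m_melted ≈ 0.242 kg

Heat available from the water dropping to 0 °C: 0.413×4180×46.9 = 80965 J.
To melt every bit of ice: 0.408×334000 = 136272 J.
80965 J < 136272 J, so only part of the ice melts and the system sits at 0 °C.
Mass melted = 80965/334000 ≈ 0.2424 kg.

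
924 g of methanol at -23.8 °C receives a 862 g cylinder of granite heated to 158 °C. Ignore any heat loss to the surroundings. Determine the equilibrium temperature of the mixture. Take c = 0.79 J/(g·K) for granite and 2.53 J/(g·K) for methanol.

Heat lost by the granite equals heat gained by the methanol:
862·0.79·(158 − T) = 924·2.53·(T − (-23.8))
680.98(158 − T) = 2337.7(T − (-23.8))
3018.7 T = 51957  ⇒  T ≈ 17.21 °C

T_f ≈ 17.2 °C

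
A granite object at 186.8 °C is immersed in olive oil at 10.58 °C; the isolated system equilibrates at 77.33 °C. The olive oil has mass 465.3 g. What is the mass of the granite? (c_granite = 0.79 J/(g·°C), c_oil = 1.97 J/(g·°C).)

m ≈ 708 g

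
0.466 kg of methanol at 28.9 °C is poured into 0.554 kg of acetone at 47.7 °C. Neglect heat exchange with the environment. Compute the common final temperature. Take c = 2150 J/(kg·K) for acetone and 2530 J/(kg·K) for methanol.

With ΣQ=0 the equilibrium temperature is the m·c-weighted mean:
T_f = (1191.1*47.7 + 1179*28.9) / (1191.1 + 1179)
    = 90888 / 2370.1 ≈ 38.35 °C

T_f ≈ 38.3 °C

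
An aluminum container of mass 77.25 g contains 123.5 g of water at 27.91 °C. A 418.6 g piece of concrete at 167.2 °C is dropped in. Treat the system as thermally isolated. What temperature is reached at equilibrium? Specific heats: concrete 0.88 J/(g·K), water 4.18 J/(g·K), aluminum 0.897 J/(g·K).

Setting the total heat transfer to zero:
418.6·0.88·(T − 167.2) + 123.5·4.18·(T − 27.91) + 77.25·0.897·(T − 27.91) = 0
368.37(T − 167.2) + 516.23(T − 27.91) + 69.29(T − 27.91) = 0
(368.37 + 516.23 + 69.29) T = 368.37·167.2 + 516.23·27.91 + 69.29·27.91
T ≈ 81.70 °C

T_f ≈ 81.7 °C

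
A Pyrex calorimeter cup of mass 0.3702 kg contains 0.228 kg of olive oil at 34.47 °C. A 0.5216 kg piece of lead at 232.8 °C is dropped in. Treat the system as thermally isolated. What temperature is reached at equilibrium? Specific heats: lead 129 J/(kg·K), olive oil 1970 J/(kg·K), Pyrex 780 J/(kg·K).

T_f ≈ 51.0 °C

Conservation of energy gives ΣQ = 0:
0.5216·129·(T − 232.8) + 0.228·1970·(T − 34.47) + 0.3702·780·(T − 34.47) = 0
67.29(T − 232.8) + 449.16(T − 34.47) + 288.76(T − 34.47) = 0
805.2 T = 41100
T ≈ 51.04 °C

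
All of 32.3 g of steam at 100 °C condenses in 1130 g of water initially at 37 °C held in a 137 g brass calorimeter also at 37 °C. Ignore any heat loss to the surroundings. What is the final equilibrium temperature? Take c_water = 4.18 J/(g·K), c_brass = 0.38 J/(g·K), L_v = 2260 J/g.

T_f ≈ 53.6 °C

Energy conservation, ΣQ = 0:
latent heat released on condensation: 32.3×2260 = 72998
  condensate cools 100→T: 32.3×4.18×(T − 100) = 135.01(T − 100)
  water warms: 1130×4.18×(T − 37) = 4723.4(T − 37)
  cup: 52.06(T − 37)
4910.5 T = 72998 + 13501 + 176692 = 263191
T ≈ 53.60 °C, under the boiling point, so the assumption holds.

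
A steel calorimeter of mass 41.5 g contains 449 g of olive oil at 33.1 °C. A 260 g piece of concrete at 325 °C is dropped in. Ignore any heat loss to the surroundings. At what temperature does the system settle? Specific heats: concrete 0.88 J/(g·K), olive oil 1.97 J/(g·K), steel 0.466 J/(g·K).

Let T be the final temperature. ΣQ_i = 0:
260×0.88×(T − 325) + 449×1.97×(T − 33.1) + 41.5×0.466×(T − 33.1) = 0
228.8(T − 325) + 884.53(T − 33.1) + 19.34(T − 33.1) = 0
(228.8 + 884.53 + 19.34) T = 228.8×325 + 884.53×33.1 + 19.34×33.1
T = 104278 / 1132.7 = 92.1 °C

T_f ≈ 92.1 °C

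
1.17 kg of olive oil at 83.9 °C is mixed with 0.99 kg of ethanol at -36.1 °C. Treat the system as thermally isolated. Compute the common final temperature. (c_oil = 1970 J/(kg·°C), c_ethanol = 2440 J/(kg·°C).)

With ΣQ=0 the equilibrium temperature is the m·c-weighted mean:
T_f = (2304.9*83.9 + 2415.6*(-36.1)) / (2304.9 + 2415.6)
    = 106178 / 4720.5 ≈ 22.49 °C

T_f ≈ 22.5 °C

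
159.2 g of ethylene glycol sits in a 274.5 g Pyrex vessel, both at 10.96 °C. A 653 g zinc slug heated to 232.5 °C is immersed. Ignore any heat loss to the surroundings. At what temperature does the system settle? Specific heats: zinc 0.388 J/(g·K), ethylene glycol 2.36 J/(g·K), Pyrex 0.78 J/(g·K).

T_f ≈ 77.5 °C

With ΣQ=0 the equilibrium temperature is the m·c-weighted mean:
T_f = (253.36*232.5 + 375.71*10.96 + 214.11*10.96) / (253.36 + 375.71 + 214.11)
    = 65372 / 843.19 ≈ 77.53 °C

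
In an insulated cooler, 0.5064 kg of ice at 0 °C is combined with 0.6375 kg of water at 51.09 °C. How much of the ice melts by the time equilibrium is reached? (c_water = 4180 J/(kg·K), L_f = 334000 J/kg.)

m_melted ≈ 0.408 kg

Water can give up m c ΔT = 0.6375·4180·51.09 = 136142 J before reaching 0 °C.
To melt every bit of ice: 0.5064·334000 = 169138 J.
136142 J < 169138 J, so only part of the ice melts and the system sits at 0 °C.
m_melt = 136142 / L_f = 0.4076 kg.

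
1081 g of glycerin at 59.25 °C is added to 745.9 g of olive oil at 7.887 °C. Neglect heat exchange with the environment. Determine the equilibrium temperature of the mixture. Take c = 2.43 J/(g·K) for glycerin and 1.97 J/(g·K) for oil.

T_f ≈ 40.8 °C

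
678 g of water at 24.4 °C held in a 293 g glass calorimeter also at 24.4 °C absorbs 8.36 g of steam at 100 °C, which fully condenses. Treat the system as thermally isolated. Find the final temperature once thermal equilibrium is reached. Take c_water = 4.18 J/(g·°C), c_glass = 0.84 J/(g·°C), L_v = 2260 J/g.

T_f ≈ 31.3 °C

Taking heat into each body as positive, Σ m c ΔT = 0:
condense steam: −8.36·2260 = −18894; condensed water 100 °C→T: 34.94(T − 100); water warms: 678·4.18·(T − 24.4) = 2834(T − 24.4); cup: 246.12(T − 24.4)
3115.1 T = 18894 + 3494.5 + 75156 = 97544
T ≈ 31.31 °C — below 100 °C, confirming all the steam condensed.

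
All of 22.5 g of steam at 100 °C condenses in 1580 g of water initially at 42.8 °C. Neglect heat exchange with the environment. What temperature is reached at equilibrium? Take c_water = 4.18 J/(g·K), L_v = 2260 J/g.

T_f ≈ 51.2 °C

Energy conservation, ΣQ = 0:
latent heat released on condensation: 22.5·2260 = 50850
  condensed water 100 °C→T: 94.05(T − 100)
  original water: 6604.4(T − 42.8)
6698.4 T = 50850 + 9405 + 282668 = 342923
T ≈ 51.19 °C (< 100 °C, so full condensation is consistent).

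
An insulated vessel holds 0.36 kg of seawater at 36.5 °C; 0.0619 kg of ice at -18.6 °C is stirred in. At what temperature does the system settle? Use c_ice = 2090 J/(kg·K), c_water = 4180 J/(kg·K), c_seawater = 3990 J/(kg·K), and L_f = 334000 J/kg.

Sum of m c ΔT and latent-heat terms is zero:
warm ice to 0 °C: 0.0619·2090·(0 − (-18.6)) = 2406.3; latent heat to melt: 0.0619·334000 = 20675; warm the meltwater: 258.74 T; seawater cools: 0.36·3990·(T − 36.5) = 1436.4(T − 36.5)
1695.1 T = 52429 − 23081 = 29348
T ≈ 17.31 °C. Since T > 0 °C, the all-ice-melts assumption holds.

T_f ≈ 17.3 °C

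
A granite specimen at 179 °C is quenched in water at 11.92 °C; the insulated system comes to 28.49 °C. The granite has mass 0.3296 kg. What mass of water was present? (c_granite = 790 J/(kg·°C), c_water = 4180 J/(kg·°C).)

m ≈ 0.566 kg

|Q_granite| = |Q_water|:
0.3296·790·(179 − 28.49) = m·4180·(28.49 − 11.92)
69263 m = 39190  ⇒  m ≈ 0.5658 kg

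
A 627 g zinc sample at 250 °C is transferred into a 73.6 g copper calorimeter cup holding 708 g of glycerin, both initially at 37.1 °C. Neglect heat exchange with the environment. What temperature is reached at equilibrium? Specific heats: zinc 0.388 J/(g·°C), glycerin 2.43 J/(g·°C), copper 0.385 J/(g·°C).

Let T be the final temperature. ΣQ_i = 0:
627·0.388·(T − 250) + 708·2.43·(T − 37.1) + 73.6·0.385·(T − 37.1) = 0
243.28(T − 250) + 1720.4(T − 37.1) + 28.34(T − 37.1) = 0
1992.1 T = 125699
T = 125699/1992.1 ≈ 63.10 °C

T_f ≈ 63.1 °C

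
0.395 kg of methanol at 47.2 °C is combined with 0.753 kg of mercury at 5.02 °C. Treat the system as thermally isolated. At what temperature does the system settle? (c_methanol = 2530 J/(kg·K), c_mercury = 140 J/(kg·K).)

T_f ≈ 43.2 °C

Taking heat into each body as positive, Σ m c ΔT = 0:
0.395·2530·(T − 47.2) + 0.753·140·(T − 5.02) = 0
999.35(T − 47.2) + 105.42(T − 5.02) = 0
1104.8 T = 47699
T ≈ 43.18 °C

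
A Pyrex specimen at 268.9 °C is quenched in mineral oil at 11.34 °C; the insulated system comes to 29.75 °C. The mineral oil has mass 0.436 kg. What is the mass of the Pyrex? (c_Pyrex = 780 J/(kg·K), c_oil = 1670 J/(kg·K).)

Heat lost by the Pyrex = heat gained by the oil:
m×780×(268.9 − 29.75) = 0.436×1670×(29.75 − 11.34)
186537 m = 13405  ⇒  m ≈ 0.07186 kg

m ≈ 0.0719 kg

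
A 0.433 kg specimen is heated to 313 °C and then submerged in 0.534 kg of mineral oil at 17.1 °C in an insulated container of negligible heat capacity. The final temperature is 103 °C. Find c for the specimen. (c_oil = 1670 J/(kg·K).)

c ≈ 842 J/(kg·K)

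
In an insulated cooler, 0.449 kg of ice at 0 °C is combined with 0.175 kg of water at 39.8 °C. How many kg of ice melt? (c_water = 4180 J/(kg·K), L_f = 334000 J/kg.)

m_melted ≈ 0.0872 kg

Cooling the water to 0 °C releases 0.175·4180·39.8 = 29114 J.
Fully melting the ice requires m_ice L_f = 0.449·334000 = 149966 J.
Since 29114 < 149966 J, not all the ice melts; equilibrium is at 0 °C.
m_melt = 29114 / L_f = 0.08717 kg.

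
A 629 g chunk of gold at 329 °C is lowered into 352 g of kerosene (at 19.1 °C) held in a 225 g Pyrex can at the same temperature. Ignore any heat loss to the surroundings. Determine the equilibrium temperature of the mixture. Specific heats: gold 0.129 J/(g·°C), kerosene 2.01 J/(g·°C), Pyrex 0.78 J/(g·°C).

Conservation of energy gives ΣQ = 0:
629*0.129*(T − 329) + 352*2.01*(T − 19.1) + 225*0.78*(T − 19.1) = 0
(81.14 + 707.52 + 175.5) T = 81.14*329 + 707.52*19.1 + 175.5*19.1
T = 43561/964.16 ≈ 45.18 °C

T_f ≈ 45.2 °C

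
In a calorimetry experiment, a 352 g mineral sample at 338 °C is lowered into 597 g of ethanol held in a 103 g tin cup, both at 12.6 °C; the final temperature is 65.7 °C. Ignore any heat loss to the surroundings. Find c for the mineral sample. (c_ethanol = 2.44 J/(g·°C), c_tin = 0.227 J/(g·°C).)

c ≈ 0.82 J/(g·°C)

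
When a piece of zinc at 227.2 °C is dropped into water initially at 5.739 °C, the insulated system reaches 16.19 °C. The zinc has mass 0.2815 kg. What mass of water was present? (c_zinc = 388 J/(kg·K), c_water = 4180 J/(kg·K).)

m ≈ 0.528 kg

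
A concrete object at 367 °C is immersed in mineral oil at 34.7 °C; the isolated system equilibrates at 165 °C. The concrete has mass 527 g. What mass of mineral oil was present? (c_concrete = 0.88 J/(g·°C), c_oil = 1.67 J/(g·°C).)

m ≈ 431 g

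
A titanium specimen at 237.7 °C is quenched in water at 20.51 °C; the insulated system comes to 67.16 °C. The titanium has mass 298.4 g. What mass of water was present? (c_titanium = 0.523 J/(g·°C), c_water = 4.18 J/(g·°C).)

|Q_titanium| = |Q_water|:
298.4·0.523·(237.7 − 67.16) = m·4.18·(67.16 − 20.51)
195 m = 26615  ⇒  m ≈ 136.5 g

m ≈ 136 g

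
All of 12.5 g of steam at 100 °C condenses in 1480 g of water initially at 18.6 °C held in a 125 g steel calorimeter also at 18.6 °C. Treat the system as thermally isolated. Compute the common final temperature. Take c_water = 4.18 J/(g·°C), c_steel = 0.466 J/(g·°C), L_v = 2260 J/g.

T_f ≈ 23.8 °C

Energy balance with sensible and latent terms:
steam→water at 100 °C releases m L_v = 12.5·2260 = 28250
  condensate cools 100→T: 12.5·4.18·(T − 100) = 52.25(T − 100)
  original water: 6186.4(T − 18.6)
  cup: 58.25(T − 18.6)
6296.9 T = 28250 + 5225 + 116150 = 149625
T ≈ 23.76 °C, under the boiling point, so the assumption holds.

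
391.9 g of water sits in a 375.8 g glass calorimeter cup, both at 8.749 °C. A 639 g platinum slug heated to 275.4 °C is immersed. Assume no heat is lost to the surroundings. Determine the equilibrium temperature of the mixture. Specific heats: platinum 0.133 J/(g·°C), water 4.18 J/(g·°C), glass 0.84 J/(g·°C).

T_f ≈ 19.9 °C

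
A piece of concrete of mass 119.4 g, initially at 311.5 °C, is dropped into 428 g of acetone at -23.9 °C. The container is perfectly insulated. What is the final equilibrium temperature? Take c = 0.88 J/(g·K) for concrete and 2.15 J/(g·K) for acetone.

|Q_concrete| = |Q_acetone|:
119.4·0.88·(311.5 − T) = 428·2.15·(T − (-23.9))
105.07(311.5 − T) = 920.2(T − (-23.9))
1025.3 T = 10737  ⇒  T ≈ 10.47 °C

T_f ≈ 10.5 °C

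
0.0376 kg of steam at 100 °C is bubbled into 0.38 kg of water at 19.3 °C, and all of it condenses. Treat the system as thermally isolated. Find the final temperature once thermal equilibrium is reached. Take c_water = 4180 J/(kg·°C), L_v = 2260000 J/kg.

Setting the total heat transfer to zero:
steam→water at 100 °C releases m L_v = 0.0376·2260000 = 84976; condensate cools 100→T: 0.0376·4180·(T − 100) = 157.17(T − 100); original water: 1588.4(T − 19.3)
1745.6 T = 84976 + 15717 + 30656 = 131349
T ≈ 75.25 °C — below 100 °C, confirming all the steam condensed.

T_f ≈ 75.2 °C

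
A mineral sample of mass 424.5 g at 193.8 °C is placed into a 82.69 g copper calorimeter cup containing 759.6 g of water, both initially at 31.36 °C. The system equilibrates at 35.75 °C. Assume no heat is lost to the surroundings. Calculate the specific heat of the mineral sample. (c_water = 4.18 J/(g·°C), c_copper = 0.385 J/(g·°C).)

Heat gained plus heat lost sum to zero:
424.5×c×(35.75 − 193.8) + 759.6×4.18×(35.75 − 31.36) + 82.69×0.385×(35.75 − 31.36) = 0
-67092 c = -14079
c = -14079/-67092 ≈ 0.2098 J/(g·°C)

c ≈ 0.21 J/(g·°C)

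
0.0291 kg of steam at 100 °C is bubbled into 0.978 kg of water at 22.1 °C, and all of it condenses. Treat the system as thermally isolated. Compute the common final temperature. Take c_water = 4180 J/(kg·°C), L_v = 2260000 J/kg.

T_f ≈ 40.0 °C

Net heat exchanged in the isolated system is zero:
condense steam: −0.0291×2260000 = −65766
  condensed water 100 °C→T: 121.64(T − 100)
  water warms: 0.978×4180×(T − 22.1) = 4088(T − 22.1)
4209.7 T = 65766 + 12164 + 90346 = 168275
T ≈ 39.97 °C — below 100 °C, confirming all the steam condensed.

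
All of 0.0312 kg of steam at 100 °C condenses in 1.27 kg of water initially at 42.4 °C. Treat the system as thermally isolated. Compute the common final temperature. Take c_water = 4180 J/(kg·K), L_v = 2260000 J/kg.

Heat gained plus heat lost sum to zero:
steam→water at 100 °C releases m L_v = 0.0312·2260000 = 70512
  condensed water 100 °C→T: 130.42(T − 100)
  original water: 5308.6(T − 42.4)
5439 T = 70512 + 13042 + 225085 = 308638
T ≈ 56.75 °C, under the boiling point, so the assumption holds.

T_f ≈ 56.7 °C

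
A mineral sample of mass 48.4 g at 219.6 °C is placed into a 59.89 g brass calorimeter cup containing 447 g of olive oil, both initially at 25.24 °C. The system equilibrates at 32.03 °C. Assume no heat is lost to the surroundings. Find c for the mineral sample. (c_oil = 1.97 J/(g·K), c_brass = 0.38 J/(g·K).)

c ≈ 0.676 J/(g·K)

Let T be the final temperature. ΣQ_i = 0:
48.4×c×(32.03 − 219.6) + 447×1.97×(32.03 − 25.24) + 59.89×0.38×(32.03 − 25.24) = 0
-9078.4 c = -6133.7
c = -6133.7/-9078.4 ≈ 0.6756 J/(g·K)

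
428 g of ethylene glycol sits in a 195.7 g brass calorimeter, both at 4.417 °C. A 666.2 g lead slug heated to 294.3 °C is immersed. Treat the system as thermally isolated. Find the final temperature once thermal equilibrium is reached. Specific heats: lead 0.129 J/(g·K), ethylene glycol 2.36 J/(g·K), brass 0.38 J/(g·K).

T_f ≈ 25.7 °C

Net heat exchanged in the isolated system is zero:
666.2·0.129·(T − 294.3) + 428·2.36·(T − 4.417) + 195.7·0.38·(T − 4.417) = 0
85.94(T − 294.3) + 1010.1(T − 4.417) + 74.37(T − 4.417) = 0
1170.4 T = 30082
T = 30082/1170.4 ≈ 25.70 °C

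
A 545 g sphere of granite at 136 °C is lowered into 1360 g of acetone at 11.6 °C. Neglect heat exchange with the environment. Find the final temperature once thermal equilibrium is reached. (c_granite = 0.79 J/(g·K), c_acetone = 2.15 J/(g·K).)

Let T be the final temperature. ΣQ_i = 0:
545×0.79×(T − 136) + 1360×2.15×(T − 11.6) = 0
430.55(T − 136) + 2924(T − 11.6) = 0
(430.55 + 2924) T = 430.55×136 + 2924×11.6
T ≈ 27.57 °C

T_f ≈ 27.6 °C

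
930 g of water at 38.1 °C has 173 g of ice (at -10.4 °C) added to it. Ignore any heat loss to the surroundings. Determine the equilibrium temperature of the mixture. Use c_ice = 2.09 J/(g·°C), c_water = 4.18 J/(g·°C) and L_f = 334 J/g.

T_f ≈ 18.8 °C

Conservation of energy gives ΣQ = 0:
ice -10.4→0 °C: 173·2.09·10.4 = 3760.3; melt ice: 173·334 = 57782; meltwater 0→T: 173·4.18·T = 723.14 T; water: 3887.4(T − 38.1)
4610.5 T = 148110 − 61542 = 86568
T ≈ 18.78 °C (positive, so assuming full melt was valid).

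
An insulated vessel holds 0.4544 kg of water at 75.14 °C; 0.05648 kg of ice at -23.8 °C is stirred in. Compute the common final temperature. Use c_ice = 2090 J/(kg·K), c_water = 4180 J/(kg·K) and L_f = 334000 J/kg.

T_f ≈ 56.7 °C

Energy balance with sensible and latent terms:
ice -23.8→0 °C: 0.05648×2090×23.8 = 2809.4; melt ice: 0.05648×334000 = 18864; warm the meltwater: 236.09 T; water: 1899.4(T − 75.14)
2135.5 T = 142720 − 21674 = 121047
T ≈ 56.68 °C (positive, so assuming full melt was valid).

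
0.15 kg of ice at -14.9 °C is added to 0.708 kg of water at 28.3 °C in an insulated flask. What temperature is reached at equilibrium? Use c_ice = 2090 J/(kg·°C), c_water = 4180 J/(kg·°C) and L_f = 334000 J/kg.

Energy balance with sensible and latent terms:
ice -14.9→0 °C: 0.15·2090·14.9 = 4671.2
  melt ice: 0.15·334000 = 50100
  meltwater 0→T: 0.15·4180·T = 627 T
  water: 2959.4(T − 28.3)
3586.4 T = 83752 − 54771 = 28981
T ≈ 8.08 °C (positive, so assuming full melt was valid).

T_f ≈ 8.1 °C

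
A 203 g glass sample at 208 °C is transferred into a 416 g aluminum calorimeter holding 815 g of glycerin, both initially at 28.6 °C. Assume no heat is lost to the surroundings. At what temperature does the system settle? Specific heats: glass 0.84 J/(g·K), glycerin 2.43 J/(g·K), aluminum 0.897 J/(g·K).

T_f ≈ 40.7 °C

Taking heat into each body as positive, Σ m c ΔT = 0:
203*0.84*(T − 208) + 815*2.43*(T − 28.6) + 416*0.897*(T − 28.6) = 0
170.52(T − 208) + 1980.5(T − 28.6) + 373.15(T − 28.6) = 0
2524.1 T = 102781
T ≈ 40.72 °C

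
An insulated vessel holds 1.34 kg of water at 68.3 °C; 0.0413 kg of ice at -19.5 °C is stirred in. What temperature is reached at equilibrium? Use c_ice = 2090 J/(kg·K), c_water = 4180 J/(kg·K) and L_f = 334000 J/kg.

T_f ≈ 63.6 °C

Energy conservation, ΣQ = 0:
warm ice to 0 °C: 0.0413×2090×(0 − (-19.5)) = 1683.2; fusion: m_ice L_f = 0.0413×334000 = 13794; warm the meltwater: 172.63 T; water: 5601.2(T − 68.3)
5773.8 T = 382562 − 15477 = 367085
T ≈ 63.58 °C (positive, so assuming full melt was valid).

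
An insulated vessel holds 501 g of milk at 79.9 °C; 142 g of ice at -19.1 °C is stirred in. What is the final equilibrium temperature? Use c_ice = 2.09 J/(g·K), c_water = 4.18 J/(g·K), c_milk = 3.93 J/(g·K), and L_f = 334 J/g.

T_f ≈ 40.7 °C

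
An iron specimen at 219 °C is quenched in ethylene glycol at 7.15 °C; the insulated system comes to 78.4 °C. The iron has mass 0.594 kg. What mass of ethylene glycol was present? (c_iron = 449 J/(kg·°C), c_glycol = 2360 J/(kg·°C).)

m ≈ 0.223 kg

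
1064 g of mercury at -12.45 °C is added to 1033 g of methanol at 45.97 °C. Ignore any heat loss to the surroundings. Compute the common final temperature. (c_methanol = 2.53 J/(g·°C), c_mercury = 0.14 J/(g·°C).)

T_f is the heat-capacity-weighted average of the initial temperatures:
T_f = (2613.5×45.97 + 148.96×(-12.45)) / (2613.5 + 148.96)
    = 118288 / 2762.4 ≈ 42.82 °C

T_f ≈ 42.8 °C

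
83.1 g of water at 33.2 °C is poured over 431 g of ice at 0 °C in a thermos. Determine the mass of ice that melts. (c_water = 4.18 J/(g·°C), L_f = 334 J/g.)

m_melted ≈ 34.5 g

Water can give up m c ΔT = 83.1·4.18·33.2 = 11532 J before reaching 0 °C.
Melting all 431 g of ice would need 431·334 = 143954 J.
Since 11532 < 143954 J, not all the ice melts; equilibrium is at 0 °C.
m_melt = 11532 / L_f = 34.53 g.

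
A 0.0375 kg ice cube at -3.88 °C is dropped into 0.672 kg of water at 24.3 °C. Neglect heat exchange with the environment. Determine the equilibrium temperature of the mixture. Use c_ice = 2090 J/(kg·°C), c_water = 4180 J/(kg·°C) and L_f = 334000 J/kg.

T_f ≈ 18.7 °C

Energy balance with sensible and latent terms:
ice -3.88→0 °C: 0.0375·2090·3.88 = 304.09; fusion: m_ice L_f = 0.0375·334000 = 12525; warm the meltwater: 156.75 T; water: 2809(T − 24.3)
2965.7 T = 68258 − 12829 = 55429
T ≈ 18.69 °C (positive, so assuming full melt was valid).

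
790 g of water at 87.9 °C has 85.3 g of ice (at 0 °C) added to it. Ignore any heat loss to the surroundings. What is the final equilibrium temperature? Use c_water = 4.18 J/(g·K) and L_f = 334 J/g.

T_f ≈ 71.5 °C

Energy balance with sensible and latent terms:
fusion: m_ice L_f = 85.3×334 = 28490; warm the meltwater: 356.55 T; water cools: 790×4.18×(T − 87.9) = 3302.2(T − 87.9)
3658.8 T = 290263 − 28490 = 261773
T ≈ 71.55 °C — above 0 °C, consistent with complete melting.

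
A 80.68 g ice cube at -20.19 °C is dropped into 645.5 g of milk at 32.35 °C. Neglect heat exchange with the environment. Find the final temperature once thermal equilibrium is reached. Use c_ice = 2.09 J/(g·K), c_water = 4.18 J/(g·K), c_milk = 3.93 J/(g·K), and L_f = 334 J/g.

Heat gained plus heat lost sum to zero:
ice -20.19→0 °C: 80.68×2.09×20.19 = 3404.5; melt ice: 80.68×334 = 26947; warm the meltwater: 337.24 T; milk cools: 645.5×3.93×(T − 32.35) = 2536.8(T − 32.35)
2874.1 T = 82066 − 30352 = 51714
T ≈ 17.99 °C (positive, so assuming full melt was valid).

T_f ≈ 18.0 °C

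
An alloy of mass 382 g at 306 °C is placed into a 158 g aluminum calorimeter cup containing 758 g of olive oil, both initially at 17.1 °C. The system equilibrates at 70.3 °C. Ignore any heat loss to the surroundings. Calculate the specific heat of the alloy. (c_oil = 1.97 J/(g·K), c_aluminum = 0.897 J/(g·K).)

c ≈ 0.966 J/(g·K)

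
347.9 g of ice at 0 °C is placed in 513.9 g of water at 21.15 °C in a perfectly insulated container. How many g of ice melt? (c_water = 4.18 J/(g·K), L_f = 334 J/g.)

m_melted ≈ 136 g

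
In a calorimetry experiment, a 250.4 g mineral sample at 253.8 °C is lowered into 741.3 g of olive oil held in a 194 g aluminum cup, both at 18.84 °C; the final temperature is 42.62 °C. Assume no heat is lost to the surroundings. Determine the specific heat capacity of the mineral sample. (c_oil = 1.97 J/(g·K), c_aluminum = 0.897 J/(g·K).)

c ≈ 0.735 J/(g·K)

Taking heat into each body as positive, Σ m c ΔT = 0:
250.4×c×(42.62 − 253.8) + 741.3×1.97×(42.62 − 18.84) + 194×0.897×(42.62 − 18.84) = 0
-52879 c = -38866
c = -38866/-52879 ≈ 0.735 J/(g·K)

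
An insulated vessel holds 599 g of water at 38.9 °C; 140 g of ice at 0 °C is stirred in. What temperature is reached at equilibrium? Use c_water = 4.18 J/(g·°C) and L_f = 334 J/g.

Let T be the final temperature. ΣQ_i = 0:
melt ice: 140·334 = 46760
  warm the meltwater: 585.2 T
  water: 2503.8(T − 38.9)
3089 T = 97399 − 46760 = 50639
T ≈ 16.39 °C — above 0 °C, consistent with complete melting.

T_f ≈ 16.4 °C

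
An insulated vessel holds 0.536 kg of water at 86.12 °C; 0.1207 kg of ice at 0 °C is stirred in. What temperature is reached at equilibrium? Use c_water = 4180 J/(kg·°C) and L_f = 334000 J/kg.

Net heat exchanged in the isolated system is zero:
fusion: m_ice L_f = 0.1207·334000 = 40314
  meltwater 0→T: 0.1207·4180·T = 504.53 T
  water: 2240.5(T − 86.12)
2745 T = 192950 − 40314 = 152636
T ≈ 55.61 °C (positive, so assuming full melt was valid).

T_f ≈ 55.6 °C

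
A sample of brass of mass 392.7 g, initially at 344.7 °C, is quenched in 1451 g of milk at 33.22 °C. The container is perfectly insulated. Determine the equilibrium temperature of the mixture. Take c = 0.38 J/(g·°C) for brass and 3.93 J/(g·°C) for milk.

Taking heat into each body as positive, Σ m c ΔT = 0:
392.7*0.38*(T − 344.7) + 1451*3.93*(T − 33.22) = 0
(149.23 + 5702.4) T = 149.23*344.7 + 5702.4*33.22
T = 240873/5851.7 ≈ 41.16 °C

T_f ≈ 41.2 °C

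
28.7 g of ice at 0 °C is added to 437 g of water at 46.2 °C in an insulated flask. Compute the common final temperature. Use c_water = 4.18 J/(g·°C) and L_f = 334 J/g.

T_f ≈ 38.4 °C

Setting the total heat transfer to zero:
fusion: m_ice L_f = 28.7·334 = 9585.8
  warm the meltwater: 119.97 T
  water cools: 437·4.18·(T − 46.2) = 1826.7(T − 46.2)
1946.6 T = 84392 − 9585.8 = 74806
T ≈ 38.43 °C — above 0 °C, consistent with complete melting.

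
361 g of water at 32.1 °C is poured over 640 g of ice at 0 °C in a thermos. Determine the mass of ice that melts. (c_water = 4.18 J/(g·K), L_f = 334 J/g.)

m_melted ≈ 145 g

Water can give up m c ΔT = 361·4.18·32.1 = 48438 J before reaching 0 °C.
Melting all 640 g of ice would need 640·334 = 213760 J.
48438 J < 213760 J, so only part of the ice melts and the system sits at 0 °C.
m_melt = 48438 / L_f = 145 g.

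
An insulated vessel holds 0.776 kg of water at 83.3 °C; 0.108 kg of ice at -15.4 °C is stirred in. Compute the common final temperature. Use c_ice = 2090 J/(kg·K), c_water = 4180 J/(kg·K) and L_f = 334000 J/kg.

Energy balance with sensible and latent terms:
ice -15.4→0 °C: 0.108×2090×15.4 = 3476.1; melt ice: 0.108×334000 = 36072; warm the meltwater: 451.44 T; water: 3243.7(T − 83.3)
3695.1 T = 270199 − 39548 = 230650
T ≈ 62.42 °C (positive, so assuming full melt was valid).

T_f ≈ 62.4 °C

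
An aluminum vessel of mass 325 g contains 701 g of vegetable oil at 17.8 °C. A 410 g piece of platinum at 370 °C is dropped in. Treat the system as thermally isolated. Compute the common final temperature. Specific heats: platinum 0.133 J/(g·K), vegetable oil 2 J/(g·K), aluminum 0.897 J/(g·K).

T_f ≈ 28.8 °C

T_f is the heat-capacity-weighted average of the initial temperatures:
T_f = (54.53*370 + 1402*17.8 + 291.53*17.8) / (54.53 + 1402 + 291.53)
    = 50321 / 1748.1 ≈ 28.79 °C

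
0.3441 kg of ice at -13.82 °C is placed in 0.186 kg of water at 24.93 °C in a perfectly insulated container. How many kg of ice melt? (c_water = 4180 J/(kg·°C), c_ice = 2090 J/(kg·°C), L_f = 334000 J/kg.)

m_melted ≈ 0.0283 kg

Cooling the water to 0 °C releases 0.186×4180×24.93 = 19383 J.
Of that, 0.3441×2090×13.82 = 9938.9 J goes to bring the ice to 0 °C, leaving 9443.7 J.
To melt every bit of ice: 0.3441×334000 = 114929 J.
That's not enough to melt it all — equilibrium is at 0 °C with ice remaining.
Mass melted = 9443.7/334000 ≈ 0.02827 kg.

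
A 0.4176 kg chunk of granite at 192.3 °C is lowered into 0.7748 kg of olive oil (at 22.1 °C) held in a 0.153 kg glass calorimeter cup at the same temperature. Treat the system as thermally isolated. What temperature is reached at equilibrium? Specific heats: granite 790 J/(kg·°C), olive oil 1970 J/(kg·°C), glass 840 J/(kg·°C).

T_f ≈ 50.4 °C

Net heat exchanged in the isolated system is zero:
0.4176·790·(T − 192.3) + 0.7748·1970·(T − 22.1) + 0.153·840·(T − 22.1) = 0
329.9(T − 192.3) + 1526.4(T − 22.1) + 128.52(T − 22.1) = 0
(329.9 + 1526.4 + 128.52) T = 329.9·192.3 + 1526.4·22.1 + 128.52·22.1
T = 100013/1984.8 ≈ 50.39 °C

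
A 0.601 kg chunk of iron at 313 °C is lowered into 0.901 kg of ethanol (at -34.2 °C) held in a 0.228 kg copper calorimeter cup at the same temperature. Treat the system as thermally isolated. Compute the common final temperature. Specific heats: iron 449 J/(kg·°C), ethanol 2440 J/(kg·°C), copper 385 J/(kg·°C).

T_f ≈ 2.5 °C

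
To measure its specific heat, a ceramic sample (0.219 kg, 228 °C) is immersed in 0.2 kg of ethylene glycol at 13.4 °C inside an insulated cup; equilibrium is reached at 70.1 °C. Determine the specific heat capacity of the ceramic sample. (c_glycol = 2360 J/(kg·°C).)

Heat gained plus heat lost sum to zero:
0.219×c×(70.1 − 228) + 0.2×2360×(70.1 − 13.4) = 0
-34.58 c = -26762
c = -26762/-34.58 ≈ 773.9 J/(kg·°C)

c ≈ 774 J/(kg·°C)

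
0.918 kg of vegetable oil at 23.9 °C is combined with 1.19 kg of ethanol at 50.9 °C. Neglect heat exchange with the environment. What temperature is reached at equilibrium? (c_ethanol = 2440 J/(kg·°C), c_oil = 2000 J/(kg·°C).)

T_f ≈ 40.4 °C

Energy conservation, ΣQ = 0:
1.19·2440·(T − 50.9) + 0.918·2000·(T − 23.9) = 0
4739.6 T = 191674
T ≈ 40.44 °C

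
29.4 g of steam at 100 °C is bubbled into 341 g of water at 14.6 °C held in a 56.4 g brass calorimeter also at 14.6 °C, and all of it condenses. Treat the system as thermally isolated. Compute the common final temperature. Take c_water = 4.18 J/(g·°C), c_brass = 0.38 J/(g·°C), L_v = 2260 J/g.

T_f ≈ 63.6 °C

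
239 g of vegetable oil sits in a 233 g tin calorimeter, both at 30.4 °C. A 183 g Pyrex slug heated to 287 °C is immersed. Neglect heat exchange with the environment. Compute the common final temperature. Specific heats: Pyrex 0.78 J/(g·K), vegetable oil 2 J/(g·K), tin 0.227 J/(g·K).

T_f ≈ 84.8 °C

Taking heat into each body as positive, Σ m c ΔT = 0:
183*0.78*(T − 287) + 239*2*(T − 30.4) + 233*0.227*(T − 30.4) = 0
673.63 T = 57105
T = 57105 / 673.63 = 84.8 °C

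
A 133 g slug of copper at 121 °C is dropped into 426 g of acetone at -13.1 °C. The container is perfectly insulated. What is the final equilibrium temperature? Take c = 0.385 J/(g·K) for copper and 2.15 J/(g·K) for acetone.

T_f ≈ -6.0 °C

Heat gained plus heat lost sum to zero:
133·0.385·(T − 121) + 426·2.15·(T − (-13.1)) = 0
(51.2 + 915.9) T = 51.2·121 + 915.9·(-13.1)
T = -5802.5 / 967.11 = -6 °C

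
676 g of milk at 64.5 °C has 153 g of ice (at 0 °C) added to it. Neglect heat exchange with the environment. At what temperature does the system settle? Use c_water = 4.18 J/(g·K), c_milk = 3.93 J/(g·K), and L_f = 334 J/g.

T_f ≈ 36.5 °C

Taking heat into each body as positive, Σ m c ΔT = 0:
melt ice: 153×334 = 51102; warm the meltwater: 639.54 T; milk: 2656.7(T − 64.5)
3296.2 T = 171356 − 51102 = 120254
T ≈ 36.48 °C (positive, so assuming full melt was valid).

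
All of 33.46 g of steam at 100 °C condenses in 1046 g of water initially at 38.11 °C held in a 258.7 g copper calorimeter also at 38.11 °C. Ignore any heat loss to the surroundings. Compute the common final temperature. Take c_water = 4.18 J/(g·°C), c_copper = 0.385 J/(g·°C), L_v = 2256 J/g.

T_f ≈ 56.4 °C

Energy conservation, ΣQ = 0:
condense steam: −33.46×2256 = −75486; condensed water 100 °C→T: 139.86(T − 100); water warms: 1046×4.18×(T − 38.11) = 4372.3(T − 38.11); copper cup: 258.7×0.385×(T − 38.11) = 99.6(T − 38.11)
4611.7 T = 75486 + 13986 + 170423 = 259895
T ≈ 56.36 °C — below 100 °C, confirming all the steam condensed.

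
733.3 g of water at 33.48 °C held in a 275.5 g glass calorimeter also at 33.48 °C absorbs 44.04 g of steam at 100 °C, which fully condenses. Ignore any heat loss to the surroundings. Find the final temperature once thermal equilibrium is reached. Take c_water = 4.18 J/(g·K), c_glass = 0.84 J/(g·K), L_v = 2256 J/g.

Heat gained plus heat lost sum to zero:
steam→water at 100 °C releases m L_v = 44.04×2256 = 99354; condensate cools 100→T: 44.04×4.18×(T − 100) = 184.09(T − 100); water warms: 733.3×4.18×(T − 33.48) = 3065.2(T − 33.48); cup: 231.42(T − 33.48)
3480.7 T = 99354 + 18409 + 110371 = 228134
T ≈ 65.54 °C (< 100 °C, so full condensation is consistent).

T_f ≈ 65.5 °C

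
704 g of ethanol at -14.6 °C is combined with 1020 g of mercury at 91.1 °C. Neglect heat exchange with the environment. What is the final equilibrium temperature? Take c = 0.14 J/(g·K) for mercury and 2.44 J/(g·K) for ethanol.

T_f ≈ -6.5 °C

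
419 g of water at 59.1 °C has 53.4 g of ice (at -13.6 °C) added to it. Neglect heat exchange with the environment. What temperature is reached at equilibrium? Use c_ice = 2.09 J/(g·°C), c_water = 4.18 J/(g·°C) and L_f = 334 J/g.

Sum of m c ΔT and latent-heat terms is zero:
warm ice to 0 °C: 53.4·2.09·(0 − (-13.6)) = 1517.8
  melt ice: 53.4·334 = 17836
  warm the meltwater: 223.21 T
  water cools: 419·4.18·(T − 59.1) = 1751.4(T − 59.1)
1974.6 T = 103509 − 19353 = 84155
T ≈ 42.62 °C (positive, so assuming full melt was valid).

T_f ≈ 42.6 °C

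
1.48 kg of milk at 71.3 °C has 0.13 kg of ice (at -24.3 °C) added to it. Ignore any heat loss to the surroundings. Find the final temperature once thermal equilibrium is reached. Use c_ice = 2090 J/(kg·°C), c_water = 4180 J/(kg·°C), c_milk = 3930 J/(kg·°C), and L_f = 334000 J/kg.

T_f ≈ 57.3 °C

Setting the total heat transfer to zero:
warm ice to 0 °C: 0.13·2090·(0 − (-24.3)) = 6602.3; latent heat to melt: 0.13·334000 = 43420; warm the meltwater: 543.4 T; milk: 5816.4(T − 71.3)
6359.8 T = 414709 − 50022 = 364687
T ≈ 57.34 °C. Since T > 0 °C, the all-ice-melts assumption holds.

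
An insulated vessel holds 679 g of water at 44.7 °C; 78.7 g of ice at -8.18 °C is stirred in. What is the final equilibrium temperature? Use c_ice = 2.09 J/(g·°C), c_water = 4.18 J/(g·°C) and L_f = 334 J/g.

Sum of m c ΔT and latent-heat terms is zero:
ice -8.18→0 °C: 78.7×2.09×8.18 = 1345.5; melt ice: 78.7×334 = 26286; meltwater 0→T: 78.7×4.18×T = 328.97 T; water cools: 679×4.18×(T − 44.7) = 2838.2(T − 44.7)
3167.2 T = 126868 − 27631 = 99237
T ≈ 31.33 °C (positive, so assuming full melt was valid).

T_f ≈ 31.3 °C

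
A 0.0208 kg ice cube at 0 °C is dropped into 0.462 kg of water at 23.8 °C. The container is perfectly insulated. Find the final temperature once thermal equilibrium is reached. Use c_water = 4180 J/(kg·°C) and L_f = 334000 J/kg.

T_f ≈ 19.3 °C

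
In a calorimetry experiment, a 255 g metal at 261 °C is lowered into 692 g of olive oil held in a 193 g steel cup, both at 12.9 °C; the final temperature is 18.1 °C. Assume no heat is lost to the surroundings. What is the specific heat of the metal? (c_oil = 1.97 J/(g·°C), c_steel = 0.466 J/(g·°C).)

c ≈ 0.122 J/(g·°C)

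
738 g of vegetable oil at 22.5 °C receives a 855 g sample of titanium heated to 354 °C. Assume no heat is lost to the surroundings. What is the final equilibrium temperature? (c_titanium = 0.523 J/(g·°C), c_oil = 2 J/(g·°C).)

T_f ≈ 99.6 °C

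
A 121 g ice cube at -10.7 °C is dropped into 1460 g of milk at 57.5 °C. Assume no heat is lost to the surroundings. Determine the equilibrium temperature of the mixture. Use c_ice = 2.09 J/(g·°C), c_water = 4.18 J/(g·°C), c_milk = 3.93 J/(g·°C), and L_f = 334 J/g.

T_f ≈ 45.9 °C

Setting the total heat transfer to zero:
warm ice to 0 °C: 121×2.09×(0 − (-10.7)) = 2705.9
  latent heat to melt: 121×334 = 40414
  meltwater 0→T: 121×4.18×T = 505.78 T
  milk cools: 1460×3.93×(T − 57.5) = 5737.8(T − 57.5)
6243.6 T = 329924 − 43120 = 286804
T ≈ 45.94 °C — above 0 °C, consistent with complete melting.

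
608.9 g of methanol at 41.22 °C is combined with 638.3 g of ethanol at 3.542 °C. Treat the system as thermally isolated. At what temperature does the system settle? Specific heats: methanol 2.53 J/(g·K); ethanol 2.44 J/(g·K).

T_f ≈ 22.3 °C

Let T be the final temperature. ΣQ_i = 0:
608.9·2.53·(T − 41.22) + 638.3·2.44·(T − 3.542) = 0
1540.5(T − 41.22) + 1557.5(T − 3.542) = 0
3098 T = 69017
T ≈ 22.28 °C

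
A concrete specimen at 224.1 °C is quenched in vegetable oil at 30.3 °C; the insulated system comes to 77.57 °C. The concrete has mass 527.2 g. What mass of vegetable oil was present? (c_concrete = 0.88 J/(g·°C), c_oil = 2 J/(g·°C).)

m ≈ 719 g

|Q_concrete| = |Q_oil|:
527.2·0.88·(224.1 − 77.57) = m·2·(77.57 − 30.3)
94.54 m = 67981  ⇒  m ≈ 719.1 g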